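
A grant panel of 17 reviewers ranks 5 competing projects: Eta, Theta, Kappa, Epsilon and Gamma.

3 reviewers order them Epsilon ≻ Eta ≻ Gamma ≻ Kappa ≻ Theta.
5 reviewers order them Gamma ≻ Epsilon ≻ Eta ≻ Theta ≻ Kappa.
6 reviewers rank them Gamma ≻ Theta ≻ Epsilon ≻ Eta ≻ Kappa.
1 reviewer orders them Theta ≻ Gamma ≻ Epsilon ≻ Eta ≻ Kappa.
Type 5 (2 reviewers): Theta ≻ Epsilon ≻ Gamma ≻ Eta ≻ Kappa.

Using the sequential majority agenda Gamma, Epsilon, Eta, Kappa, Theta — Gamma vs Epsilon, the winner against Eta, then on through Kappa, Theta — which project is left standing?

Gamma

Round 1: Gamma vs Epsilon — 12–5, Gamma advances.
Round 2: Gamma vs Eta — 14–3, Gamma advances.
Round 3: Gamma vs Kappa — 17–0, Gamma advances.
Round 4: Gamma vs Theta — 14–3, Gamma advances.
The agenda winner is Gamma.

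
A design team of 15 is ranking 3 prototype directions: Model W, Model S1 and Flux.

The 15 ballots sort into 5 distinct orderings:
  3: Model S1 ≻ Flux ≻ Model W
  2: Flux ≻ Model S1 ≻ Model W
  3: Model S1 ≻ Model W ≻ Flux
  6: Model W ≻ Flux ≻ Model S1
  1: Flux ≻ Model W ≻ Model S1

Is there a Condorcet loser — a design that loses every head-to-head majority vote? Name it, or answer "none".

Pairwise majorities:
Model W vs Model S1: 6+1 = 7 for Model W, 8 for Model S1 — Model S1 by 8–7.
Model W vs Flux: Model W, 9–6.
Model S1 vs Flux: Model S1 is ranked higher on 3+3 = 6 ballots, Flux on 9. Flux wins 9–6.
Each design has at least one pairwise win (Model W beats Flux; Model S1 beats Model W; Flux beats Model S1) — no Condorcet loser.

none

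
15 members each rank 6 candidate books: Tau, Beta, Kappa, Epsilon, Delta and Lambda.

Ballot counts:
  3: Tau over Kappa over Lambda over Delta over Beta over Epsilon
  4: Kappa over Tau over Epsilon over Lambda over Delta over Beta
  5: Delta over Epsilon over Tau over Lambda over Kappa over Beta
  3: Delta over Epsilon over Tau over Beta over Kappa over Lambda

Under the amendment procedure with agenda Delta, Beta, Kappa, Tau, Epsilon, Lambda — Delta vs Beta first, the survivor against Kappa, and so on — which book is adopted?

Round 1: Delta vs Beta — 15–0, Delta advances.
Round 2: Delta vs Kappa — 8–7, Delta advances.
Round 3: Delta vs Tau — 8–7, Delta advances.
Round 4: Delta vs Epsilon — 11–4, Delta advances.
Round 5: Delta vs Lambda — 8–7, Delta advances.
Delta survives the agenda.

Delta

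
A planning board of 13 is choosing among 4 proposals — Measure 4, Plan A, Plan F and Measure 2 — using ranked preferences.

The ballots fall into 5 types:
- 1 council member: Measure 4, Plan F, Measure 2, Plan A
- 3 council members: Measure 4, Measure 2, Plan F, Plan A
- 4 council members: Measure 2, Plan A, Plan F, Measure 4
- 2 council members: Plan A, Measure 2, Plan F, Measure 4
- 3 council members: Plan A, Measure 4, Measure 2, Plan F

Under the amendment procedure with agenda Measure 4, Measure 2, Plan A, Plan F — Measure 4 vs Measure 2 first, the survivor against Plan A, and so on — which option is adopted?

Plan A

Round 1: Measure 4 vs Measure 2 — 7–6, Measure 4 advances.
Round 2: Measure 4 vs Plan A — 4–9, Plan A advances.
Round 3: Plan A vs Plan F — 9–4, Plan A advances.
The agenda winner is Plan A.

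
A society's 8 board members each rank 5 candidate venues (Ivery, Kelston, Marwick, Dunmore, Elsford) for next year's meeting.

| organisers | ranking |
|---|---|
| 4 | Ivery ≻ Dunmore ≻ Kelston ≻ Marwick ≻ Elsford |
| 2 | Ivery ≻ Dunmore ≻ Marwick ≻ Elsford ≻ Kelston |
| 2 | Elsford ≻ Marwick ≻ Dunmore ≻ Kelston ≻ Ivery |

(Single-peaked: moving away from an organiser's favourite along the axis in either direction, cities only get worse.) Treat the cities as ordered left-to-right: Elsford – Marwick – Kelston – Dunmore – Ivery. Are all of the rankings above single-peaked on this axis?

no

Axis positions: Elsford=1, Marwick=2, Kelston=3, Dunmore=4, Ivery=5.
Faction 1 (peak Ivery at position 5): ranking walks positions 5-4-3-2-1, expanding outward from the peak — single-peaked.
Faction 2: ranking walks positions 5-4-2-1-3; Marwick is ranked above Kelston even though Kelston lies between Marwick and the peak Ivery on the axis — preferences dip and rise again. Not single-peaked.
Faction 3: ranking walks positions 1-2-4-3-5; Dunmore is ranked above Kelston even though Kelston lies between Dunmore and the peak Elsford on the axis — preferences dip and rise again. Not single-peaked.
Faction 2 violates single-peakedness, so the profile is not single-peaked on this axis.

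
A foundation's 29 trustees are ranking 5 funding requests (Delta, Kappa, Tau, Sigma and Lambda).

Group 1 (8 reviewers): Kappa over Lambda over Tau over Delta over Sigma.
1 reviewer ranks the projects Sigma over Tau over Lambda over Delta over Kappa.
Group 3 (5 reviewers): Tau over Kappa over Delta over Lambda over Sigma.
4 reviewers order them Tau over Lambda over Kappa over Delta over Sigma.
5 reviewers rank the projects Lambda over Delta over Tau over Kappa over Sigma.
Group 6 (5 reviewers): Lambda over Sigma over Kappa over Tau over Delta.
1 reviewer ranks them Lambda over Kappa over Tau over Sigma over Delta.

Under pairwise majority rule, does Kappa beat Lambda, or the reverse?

Ballots ranking Kappa above Lambda: 8 + 5 = 13.
Ballots ranking Lambda above Kappa: 29 − 13 = 16.
Lambda wins the head-to-head 16–13.

Lambda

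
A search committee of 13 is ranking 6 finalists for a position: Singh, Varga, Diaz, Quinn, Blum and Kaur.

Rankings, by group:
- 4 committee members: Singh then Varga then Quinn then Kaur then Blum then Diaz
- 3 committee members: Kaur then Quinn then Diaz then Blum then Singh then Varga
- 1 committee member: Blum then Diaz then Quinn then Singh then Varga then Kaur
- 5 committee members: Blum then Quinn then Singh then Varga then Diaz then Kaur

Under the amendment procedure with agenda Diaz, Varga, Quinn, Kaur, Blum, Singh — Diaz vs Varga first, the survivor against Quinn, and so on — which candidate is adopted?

Round 1: Diaz vs Varga — 4–9, Varga advances.
Round 2: Varga vs Quinn — 4–9, Quinn advances.
Round 3: Quinn vs Kaur — 10–3, Quinn advances.
Round 4: Quinn vs Blum — 7–6, Quinn advances.
Round 5: Quinn vs Singh — 9–4, Quinn advances.
Quinn survives the agenda.

Quinn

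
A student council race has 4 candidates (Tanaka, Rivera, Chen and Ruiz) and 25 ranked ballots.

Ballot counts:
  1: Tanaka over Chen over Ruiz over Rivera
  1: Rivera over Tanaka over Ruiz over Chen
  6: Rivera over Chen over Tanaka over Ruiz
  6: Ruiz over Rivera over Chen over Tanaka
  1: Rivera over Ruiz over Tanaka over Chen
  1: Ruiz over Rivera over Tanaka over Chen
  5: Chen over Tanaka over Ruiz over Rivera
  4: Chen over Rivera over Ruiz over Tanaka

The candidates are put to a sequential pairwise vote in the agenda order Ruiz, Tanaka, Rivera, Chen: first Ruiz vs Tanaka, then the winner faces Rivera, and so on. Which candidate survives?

Round 1: Ruiz vs Tanaka — 12–13, Tanaka advances.
Round 2: Tanaka vs Rivera — 6–19, Rivera advances.
Round 3: Rivera vs Chen — 15–10, Rivera advances.
The agenda winner is Rivera.

Rivera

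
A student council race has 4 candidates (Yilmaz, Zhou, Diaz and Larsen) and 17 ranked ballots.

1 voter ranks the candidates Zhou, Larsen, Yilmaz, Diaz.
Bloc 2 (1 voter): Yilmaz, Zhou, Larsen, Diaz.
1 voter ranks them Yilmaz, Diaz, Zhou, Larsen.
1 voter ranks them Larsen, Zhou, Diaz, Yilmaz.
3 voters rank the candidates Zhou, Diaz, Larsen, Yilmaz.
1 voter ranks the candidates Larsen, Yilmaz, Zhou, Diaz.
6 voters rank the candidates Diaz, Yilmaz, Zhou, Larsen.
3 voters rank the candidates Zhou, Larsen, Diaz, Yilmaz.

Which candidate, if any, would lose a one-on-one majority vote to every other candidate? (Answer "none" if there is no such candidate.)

Head-to-head results (17 voters):
Yilmaz–Zhou: Yilmaz 9–8.
Yilmaz vs Diaz: Yilmaz is ranked higher on 1+1+1+1 = 4 ballots, Diaz on 13. Diaz wins 13–4.
Yilmaz vs Larsen: Yilmaz is ranked higher on 1+1+6 = 8 ballots, Larsen on 9. Larsen wins 9–8.
Zhou vs Diaz: Zhou, 10–7.
Zhou vs Larsen: Zhou is ranked higher on 1+1+1+3+6+3 = 15 ballots, Larsen on 2. Zhou wins 15–2.
Diaz vs Larsen: 10 to 7, Diaz.
No candidate is winless: Yilmaz beats Zhou; Zhou beats Diaz; Diaz beats Yilmaz; Larsen beats Yilmaz. There is no Condorcet loser.

none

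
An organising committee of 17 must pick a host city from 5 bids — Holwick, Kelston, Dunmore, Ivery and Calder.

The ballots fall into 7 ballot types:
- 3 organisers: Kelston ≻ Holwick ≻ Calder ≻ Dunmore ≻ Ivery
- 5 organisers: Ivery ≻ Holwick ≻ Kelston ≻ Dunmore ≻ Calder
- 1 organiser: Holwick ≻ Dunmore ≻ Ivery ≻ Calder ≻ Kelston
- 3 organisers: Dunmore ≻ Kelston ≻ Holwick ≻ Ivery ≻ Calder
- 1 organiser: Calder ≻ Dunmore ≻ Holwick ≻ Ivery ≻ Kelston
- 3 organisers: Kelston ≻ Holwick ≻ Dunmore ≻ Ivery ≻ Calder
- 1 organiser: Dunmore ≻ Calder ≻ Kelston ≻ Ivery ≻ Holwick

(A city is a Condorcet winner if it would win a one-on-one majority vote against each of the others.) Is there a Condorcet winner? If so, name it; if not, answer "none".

Check each pair by majority over 17 ballots:
Holwick–Kelston: Kelston 10–7.
Holwick–Dunmore: Holwick 12–5.
Holwick–Ivery: Holwick 11–6.
Holwick vs Calder: Holwick, 15–2.
Kelston–Dunmore: Kelston 11–6.
Kelston–Ivery: Kelston 10–7.
Kelston vs Calder: Kelston wins 14–3.
Dunmore–Ivery: Dunmore 12–5.
Dunmore vs Calder: Dunmore, 13–4.
Ivery vs Calder: Ivery, 12–5.
Only Kelston has no losses; Kelston is the Condorcet winner.

Kelston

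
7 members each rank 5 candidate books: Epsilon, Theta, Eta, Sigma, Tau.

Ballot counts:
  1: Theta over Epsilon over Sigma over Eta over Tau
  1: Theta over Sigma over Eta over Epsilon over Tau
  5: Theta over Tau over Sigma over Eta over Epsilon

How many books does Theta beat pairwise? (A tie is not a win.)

4

Theta against each rival (7 members):
Theta vs Epsilon: Theta, 7–0.
Theta–Eta: Theta 7–0.
Theta vs Sigma: 1+1+5 = 7 for Theta, 0 for Sigma — Theta by 7–0.
Theta–Tau: Theta 7–0.
Theta beats Epsilon, Eta, Sigma, Tau — 4 pairwise wins.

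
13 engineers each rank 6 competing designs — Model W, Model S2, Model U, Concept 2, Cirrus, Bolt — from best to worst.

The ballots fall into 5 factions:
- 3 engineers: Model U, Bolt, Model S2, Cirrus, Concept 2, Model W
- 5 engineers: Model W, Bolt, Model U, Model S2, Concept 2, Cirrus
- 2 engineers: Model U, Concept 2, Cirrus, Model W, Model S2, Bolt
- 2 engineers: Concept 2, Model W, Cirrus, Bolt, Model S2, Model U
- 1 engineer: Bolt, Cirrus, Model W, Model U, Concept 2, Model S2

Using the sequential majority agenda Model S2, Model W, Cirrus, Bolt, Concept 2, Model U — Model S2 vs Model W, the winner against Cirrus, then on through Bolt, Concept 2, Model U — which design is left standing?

Model U

Round 1: Model S2 vs Model W — 3–10, Model W advances.
Round 2: Model W vs Cirrus — 7–6, Model W advances.
Round 3: Model W vs Bolt — 9–4, Model W advances.
Round 4: Model W vs Concept 2 — 6–7, Concept 2 advances.
Round 5: Concept 2 vs Model U — 2–11, Model U advances.
The agenda winner is Model U.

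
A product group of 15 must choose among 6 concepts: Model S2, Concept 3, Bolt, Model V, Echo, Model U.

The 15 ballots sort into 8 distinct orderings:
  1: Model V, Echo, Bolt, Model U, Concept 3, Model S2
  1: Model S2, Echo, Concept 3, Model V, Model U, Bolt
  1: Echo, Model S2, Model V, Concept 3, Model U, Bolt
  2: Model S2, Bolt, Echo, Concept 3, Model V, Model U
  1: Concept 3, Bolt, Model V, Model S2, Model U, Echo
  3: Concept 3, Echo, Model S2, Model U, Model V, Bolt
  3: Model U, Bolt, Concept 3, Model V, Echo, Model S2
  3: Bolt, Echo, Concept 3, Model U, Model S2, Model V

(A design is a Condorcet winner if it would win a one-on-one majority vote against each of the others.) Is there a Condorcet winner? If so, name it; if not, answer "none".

none

Pairwise majorities:
Model S2 vs Concept 3: 1+1+2 = 4 for Model S2, 11 for Concept 3 — Concept 3 by 11–4.
Model S2 vs Bolt: Model S2 preferred on 1+1+2+3 = 7 ballots; Bolt wins 8–7.
Model S2 vs Model V: Model S2 preferred on 1+1+2+3+3 = 10 ballots; Model S2 wins 10–5.
Model S2 vs Echo: Model S2 is ranked higher on 1+2+1 = 4 ballots, Echo on 11. Echo wins 11–4.
Model S2 vs Model U: 1+1+2+1+3 = 8 for Model S2, 7 for Model U — Model S2 by 8–7.
Concept 3 vs Bolt: Concept 3 preferred on 1+1+1+3 = 6 ballots; Bolt wins 9–6.
Concept 3 vs Model V: 1+2+1+3+3+3 = 13 for Concept 3, 2 for Model V — Concept 3 by 13–2.
Concept 3 vs Echo: 1+3+3 = 7 for Concept 3, 8 for Echo — Echo by 8–7.
Concept 3 vs Model U: 1+1+2+1+3+3 = 11 for Concept 3, 4 for Model U — Concept 3 by 11–4.
Bolt vs Model V: 2+1+3+3 = 9 for Bolt, 6 for Model V — Bolt by 9–6.
Bolt vs Echo: Bolt preferred on 2+1+3+3 = 9 ballots; Bolt wins 9–6.
Bolt vs Model U: Bolt is ranked higher on 1+2+1+3 = 7 ballots, Model U on 8. Model U wins 8–7.
Model V vs Echo: Model V is ranked higher on 1+1+3 = 5 ballots, Echo on 10. Echo wins 10–5.
Model V vs Model U: Model V is ranked higher on 1+1+1+2+1 = 6 ballots, Model U on 9. Model U wins 9–6.
Echo vs Model U: Echo is ranked higher on 1+1+1+2+3+3 = 11 ballots, Model U on 4. Echo wins 11–4.
No design is unbeaten: Model S2 loses to Concept 3; Concept 3 loses to Bolt; Bolt loses to Model U; Model V loses to Model S2; Echo loses to Bolt; Model U loses to Model S2. In particular Model S2 beats Model U beats Bolt beats Model S2 is a majority cycle — no Condorcet winner exists.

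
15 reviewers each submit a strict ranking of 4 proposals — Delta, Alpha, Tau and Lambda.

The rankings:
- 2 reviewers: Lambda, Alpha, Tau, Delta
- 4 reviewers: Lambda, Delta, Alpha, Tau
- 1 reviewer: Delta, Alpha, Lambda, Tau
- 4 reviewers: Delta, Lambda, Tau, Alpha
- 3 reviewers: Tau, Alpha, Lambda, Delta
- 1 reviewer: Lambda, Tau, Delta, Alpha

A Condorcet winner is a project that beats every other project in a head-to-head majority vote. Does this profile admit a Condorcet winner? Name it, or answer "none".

Check each pair by majority over 15 ballots:
Delta–Alpha: Delta 10–5.
Delta–Tau: Delta 9–6.
Delta vs Lambda: Lambda wins 10–5.
Alpha vs Tau: Tau, 8–7.
Alpha–Lambda: Lambda 11–4.
Tau vs Lambda: Lambda, 12–3.
Lambda beats each of Delta, Alpha, Tau — Lambda is the Condorcet winner.

Lambda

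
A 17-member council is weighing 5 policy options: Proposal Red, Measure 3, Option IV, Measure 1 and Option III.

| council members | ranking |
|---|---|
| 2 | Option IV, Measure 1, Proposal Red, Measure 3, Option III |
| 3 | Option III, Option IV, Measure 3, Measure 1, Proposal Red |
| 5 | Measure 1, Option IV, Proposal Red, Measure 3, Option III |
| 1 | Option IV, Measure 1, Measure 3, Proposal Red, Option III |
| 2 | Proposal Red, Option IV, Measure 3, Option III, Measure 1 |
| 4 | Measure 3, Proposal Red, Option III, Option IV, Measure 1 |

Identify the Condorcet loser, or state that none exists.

none

Head-to-head results (17 council members):
Proposal Red vs Measure 3: Proposal Red wins 9–8.
Proposal Red vs Option IV: Proposal Red preferred on 2+4 = 6 ballots; Option IV wins 11–6.
Proposal Red–Measure 1: Measure 1 11–6.
Proposal Red vs Option III: Proposal Red is ranked higher on 2+5+1+2+4 = 14 ballots, Option III on 3. Proposal Red wins 14–3.
Measure 3–Option IV: Option IV 13–4.
Measure 3 vs Measure 1: 3+2+4 = 9 for Measure 3, 8 for Measure 1 — Measure 3 by 9–8.
Measure 3 vs Option III: Measure 3 is ranked higher on 2+5+1+2+4 = 14 ballots, Option III on 3. Measure 3 wins 14–3.
Option IV vs Measure 1: Option IV, 12–5.
Option IV vs Option III: Option IV, 10–7.
Measure 1 vs Option III: Measure 1 preferred on 2+5+1 = 8 ballots; Option III wins 9–8.
Every option wins at least one matchup (Proposal Red beats Measure 3; Measure 3 beats Measure 1; Option IV beats Proposal Red; Measure 1 beats Proposal Red; Option III beats Measure 1), so there is no Condorcet loser.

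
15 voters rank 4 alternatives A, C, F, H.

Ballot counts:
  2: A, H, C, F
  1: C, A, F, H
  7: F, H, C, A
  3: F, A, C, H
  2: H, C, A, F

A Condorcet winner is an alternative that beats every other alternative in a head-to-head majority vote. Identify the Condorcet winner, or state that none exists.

F

Pairwise majorities:
A vs C: C wins 10–5.
A–F: F 10–5.
A vs H: H, 9–6.
C vs F: F, 10–5.
C vs H: H wins 11–4.
F vs H: F, 11–4.
F beats each of A, C, H — F is the Condorcet winner.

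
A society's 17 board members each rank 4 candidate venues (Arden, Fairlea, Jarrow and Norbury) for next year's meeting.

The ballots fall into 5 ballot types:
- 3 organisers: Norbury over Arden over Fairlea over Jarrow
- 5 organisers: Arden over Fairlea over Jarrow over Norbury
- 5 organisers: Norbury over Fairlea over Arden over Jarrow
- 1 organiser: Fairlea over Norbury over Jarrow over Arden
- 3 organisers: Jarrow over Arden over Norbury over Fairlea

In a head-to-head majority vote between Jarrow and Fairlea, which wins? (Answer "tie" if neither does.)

Fairlea

Ballots ranking Jarrow above Fairlea: 3.
Ballots ranking Fairlea above Jarrow: 17 − 3 = 14.
Fairlea wins the head-to-head 14–3.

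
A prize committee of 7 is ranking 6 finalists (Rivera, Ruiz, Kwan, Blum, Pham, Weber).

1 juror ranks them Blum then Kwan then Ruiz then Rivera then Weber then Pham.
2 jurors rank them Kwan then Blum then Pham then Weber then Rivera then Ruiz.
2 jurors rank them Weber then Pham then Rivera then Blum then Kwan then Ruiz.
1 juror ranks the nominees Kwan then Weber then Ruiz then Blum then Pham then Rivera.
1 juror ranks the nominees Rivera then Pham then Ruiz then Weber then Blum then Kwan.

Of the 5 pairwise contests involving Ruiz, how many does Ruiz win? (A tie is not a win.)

Ruiz against each rival (7 jurors):
Ruiz vs Rivera: Rivera wins 5–2.
Ruiz vs Kwan: Ruiz preferred on 1 ballot; Kwan wins 6–1.
Ruiz vs Blum: Ruiz preferred on 1+1 = 2 ballots; Blum wins 5–2.
Ruiz vs Pham: Ruiz is ranked higher on 1+1 = 2 ballots, Pham on 5. Pham wins 5–2.
Ruiz vs Weber: Weber wins 5–2.
Ruiz beats no one; loses to Rivera, Kwan, Blum, Pham, Weber — 0 pairwise wins.

0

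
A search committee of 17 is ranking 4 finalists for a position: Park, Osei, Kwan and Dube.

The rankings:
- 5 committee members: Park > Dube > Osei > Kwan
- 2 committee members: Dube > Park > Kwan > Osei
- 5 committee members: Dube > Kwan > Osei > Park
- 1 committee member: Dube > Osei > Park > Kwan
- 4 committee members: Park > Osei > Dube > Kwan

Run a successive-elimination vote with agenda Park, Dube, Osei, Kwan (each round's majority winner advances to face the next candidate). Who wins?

Round 1: Park vs Dube — 9–8, Park advances.
Round 2: Park vs Osei — 11–6, Park advances.
Round 3: Park vs Kwan — 12–5, Park advances.
The agenda winner is Park.

Park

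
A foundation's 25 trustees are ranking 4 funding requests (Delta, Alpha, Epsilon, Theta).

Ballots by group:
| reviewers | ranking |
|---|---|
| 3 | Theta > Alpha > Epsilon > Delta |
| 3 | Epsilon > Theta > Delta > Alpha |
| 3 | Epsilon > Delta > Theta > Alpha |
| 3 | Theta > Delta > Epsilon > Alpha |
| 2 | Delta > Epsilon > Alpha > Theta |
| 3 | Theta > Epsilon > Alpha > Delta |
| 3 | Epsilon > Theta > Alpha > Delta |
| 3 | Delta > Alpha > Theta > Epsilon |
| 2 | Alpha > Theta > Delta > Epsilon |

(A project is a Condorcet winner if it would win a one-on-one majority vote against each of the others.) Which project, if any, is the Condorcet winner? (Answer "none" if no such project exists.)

Check each pair by majority over 25 ballots:
Delta vs Alpha: Delta is ranked higher on 3+3+3+2+3 = 14 ballots, Alpha on 11. Delta wins 14–11.
Delta vs Epsilon: Delta is ranked higher on 3+2+3+2 = 10 ballots, Epsilon on 15. Epsilon wins 15–10.
Delta vs Theta: Delta preferred on 3+2+3 = 8 ballots; Theta wins 17–8.
Alpha vs Epsilon: 8 to 17, Epsilon.
Alpha vs Theta: Alpha preferred on 2+3+2 = 7 ballots; Theta wins 18–7.
Epsilon vs Theta: Epsilon preferred on 3+3+2+3 = 11 ballots; Theta wins 14–11.
Theta defeats every rival head-to-head and is the Condorcet winner.

Theta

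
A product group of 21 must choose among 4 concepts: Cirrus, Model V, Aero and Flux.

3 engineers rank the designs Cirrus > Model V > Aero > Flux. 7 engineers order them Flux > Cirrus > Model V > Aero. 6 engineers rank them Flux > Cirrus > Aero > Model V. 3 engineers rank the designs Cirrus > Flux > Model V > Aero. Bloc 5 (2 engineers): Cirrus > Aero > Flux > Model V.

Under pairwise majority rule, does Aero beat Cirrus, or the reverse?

Cirrus

No ballot ranks Aero above Cirrus: 0.
Ballots ranking Cirrus above Aero: 21 − 0 = 21.
Cirrus wins the head-to-head 21–0.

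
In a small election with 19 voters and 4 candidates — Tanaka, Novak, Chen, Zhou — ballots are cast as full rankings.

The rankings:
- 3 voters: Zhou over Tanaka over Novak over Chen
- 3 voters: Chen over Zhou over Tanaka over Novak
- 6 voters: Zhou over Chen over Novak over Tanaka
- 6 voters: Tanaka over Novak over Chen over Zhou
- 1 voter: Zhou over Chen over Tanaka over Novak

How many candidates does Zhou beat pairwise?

3

Zhou against each rival (19 voters):
Zhou vs Tanaka: 3+3+6+1 = 13 for Zhou, 6 for Tanaka — Zhou by 13–6.
Zhou–Novak: Zhou 13–6.
Zhou vs Chen: Zhou wins 10–9.
Zhou beats Tanaka, Novak, Chen — 3 pairwise wins.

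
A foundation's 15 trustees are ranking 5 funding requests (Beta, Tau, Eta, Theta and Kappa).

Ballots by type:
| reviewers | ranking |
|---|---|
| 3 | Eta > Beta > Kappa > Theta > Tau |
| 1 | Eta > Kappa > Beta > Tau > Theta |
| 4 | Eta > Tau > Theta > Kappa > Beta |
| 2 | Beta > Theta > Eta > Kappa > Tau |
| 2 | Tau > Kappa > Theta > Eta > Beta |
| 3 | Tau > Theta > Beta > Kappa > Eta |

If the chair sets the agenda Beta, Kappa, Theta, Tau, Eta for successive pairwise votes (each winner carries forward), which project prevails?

Eta

Round 1: Beta vs Kappa — 8–7, Beta advances.
Round 2: Beta vs Theta — 6–9, Theta advances.
Round 3: Theta vs Tau — 5–10, Tau advances.
Round 4: Tau vs Eta — 5–10, Eta advances.
The agenda winner is Eta.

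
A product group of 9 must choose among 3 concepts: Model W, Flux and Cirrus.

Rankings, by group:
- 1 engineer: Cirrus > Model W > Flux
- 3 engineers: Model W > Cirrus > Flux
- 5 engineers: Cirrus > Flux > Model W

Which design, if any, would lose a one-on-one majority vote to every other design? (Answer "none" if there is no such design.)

Pairwise majorities:
Model W vs Flux: 1+3 = 4 for Model W, 5 for Flux — Flux by 5–4.
Model W–Cirrus: Cirrus 6–3.
Flux vs Cirrus: Cirrus wins 9–0.
Model W loses to every other design — it is the Condorcet loser.

Model W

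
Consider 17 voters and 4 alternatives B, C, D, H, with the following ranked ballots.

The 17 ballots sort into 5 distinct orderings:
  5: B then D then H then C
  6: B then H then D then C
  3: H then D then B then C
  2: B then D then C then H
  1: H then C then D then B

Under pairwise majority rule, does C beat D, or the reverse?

Ballots ranking C above D: 1.
Ballots ranking D above C: 17 − 1 = 16.
D wins the head-to-head 16–1.

D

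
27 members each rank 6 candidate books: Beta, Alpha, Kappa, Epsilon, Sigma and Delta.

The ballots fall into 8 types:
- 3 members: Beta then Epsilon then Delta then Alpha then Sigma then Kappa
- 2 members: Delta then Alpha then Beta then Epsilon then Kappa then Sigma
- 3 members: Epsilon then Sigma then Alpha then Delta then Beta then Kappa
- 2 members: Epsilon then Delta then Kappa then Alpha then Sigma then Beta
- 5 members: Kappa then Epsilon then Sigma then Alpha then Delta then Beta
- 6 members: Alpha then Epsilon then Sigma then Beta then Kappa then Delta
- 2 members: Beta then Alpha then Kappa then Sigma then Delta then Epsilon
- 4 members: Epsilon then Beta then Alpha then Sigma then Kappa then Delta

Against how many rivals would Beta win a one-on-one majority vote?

Beta against each rival (27 members):
Beta vs Alpha: Beta preferred on 3+2+4 = 9 ballots; Alpha wins 18–9.
Beta vs Kappa: Beta preferred on 3+2+3+6+2+4 = 20 ballots; Beta wins 20–7.
Beta vs Epsilon: Beta preferred on 3+2+2 = 7 ballots; Epsilon wins 20–7.
Beta vs Sigma: 3+2+2+4 = 11 for Beta, 16 for Sigma — Sigma by 16–11.
Beta vs Delta: 15 to 12, Beta.
Beta beats Kappa, Delta; loses to Alpha, Epsilon, Sigma — 2 pairwise wins.

2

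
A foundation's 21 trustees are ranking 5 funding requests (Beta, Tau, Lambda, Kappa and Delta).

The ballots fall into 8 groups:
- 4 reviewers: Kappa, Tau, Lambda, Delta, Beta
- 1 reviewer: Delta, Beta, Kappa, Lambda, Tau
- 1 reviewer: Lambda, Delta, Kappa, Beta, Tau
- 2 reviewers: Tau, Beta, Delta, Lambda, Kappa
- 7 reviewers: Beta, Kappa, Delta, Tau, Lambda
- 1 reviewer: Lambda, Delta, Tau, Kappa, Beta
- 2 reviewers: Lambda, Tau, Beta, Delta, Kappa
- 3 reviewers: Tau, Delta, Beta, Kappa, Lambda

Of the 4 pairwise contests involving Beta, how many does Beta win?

Beta against each rival (21 reviewers):
Beta–Tau: Tau 12–9.
Beta vs Lambda: 1+2+7+3 = 13 for Beta, 8 for Lambda — Beta by 13–8.
Beta–Kappa: Beta 15–6.
Beta vs Delta: Beta, 11–10.
Beta beats Lambda, Kappa, Delta; loses to Tau — 3 pairwise wins.

3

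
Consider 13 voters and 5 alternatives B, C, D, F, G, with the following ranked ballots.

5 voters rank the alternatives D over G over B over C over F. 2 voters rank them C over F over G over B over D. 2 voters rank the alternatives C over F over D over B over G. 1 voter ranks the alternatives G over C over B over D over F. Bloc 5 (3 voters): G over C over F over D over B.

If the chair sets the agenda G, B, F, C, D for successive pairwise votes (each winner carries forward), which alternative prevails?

Round 1: G vs B — 11–2, G advances.
Round 2: G vs F — 9–4, G advances.
Round 3: G vs C — 9–4, G advances.
Round 4: G vs D — 6–7, D advances.
D survives the agenda.

D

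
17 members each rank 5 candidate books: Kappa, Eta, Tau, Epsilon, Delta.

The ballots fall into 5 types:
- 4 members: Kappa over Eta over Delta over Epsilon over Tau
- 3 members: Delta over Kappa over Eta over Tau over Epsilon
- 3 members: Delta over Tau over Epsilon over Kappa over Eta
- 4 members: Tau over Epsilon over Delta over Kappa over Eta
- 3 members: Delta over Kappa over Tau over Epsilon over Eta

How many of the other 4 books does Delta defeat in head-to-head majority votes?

4

Delta against each rival (17 members):
Delta–Kappa: Delta 13–4.
Delta vs Eta: Delta preferred on 3+3+4+3 = 13 ballots; Delta wins 13–4.
Delta vs Tau: Delta, 13–4.
Delta–Epsilon: Delta 13–4.
Delta beats Kappa, Eta, Tau, Epsilon — 4 pairwise wins.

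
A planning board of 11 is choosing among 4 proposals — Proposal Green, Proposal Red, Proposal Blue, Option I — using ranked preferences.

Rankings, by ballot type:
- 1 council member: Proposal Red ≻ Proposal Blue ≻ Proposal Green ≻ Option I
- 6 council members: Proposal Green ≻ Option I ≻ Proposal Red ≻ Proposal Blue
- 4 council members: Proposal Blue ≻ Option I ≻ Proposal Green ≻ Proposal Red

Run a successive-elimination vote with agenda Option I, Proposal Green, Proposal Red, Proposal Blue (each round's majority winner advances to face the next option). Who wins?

Proposal Green

Round 1: Option I vs Proposal Green — 4–7, Proposal Green advances.
Round 2: Proposal Green vs Proposal Red — 10–1, Proposal Green advances.
Round 3: Proposal Green vs Proposal Blue — 6–5, Proposal Green advances.
The agenda winner is Proposal Green.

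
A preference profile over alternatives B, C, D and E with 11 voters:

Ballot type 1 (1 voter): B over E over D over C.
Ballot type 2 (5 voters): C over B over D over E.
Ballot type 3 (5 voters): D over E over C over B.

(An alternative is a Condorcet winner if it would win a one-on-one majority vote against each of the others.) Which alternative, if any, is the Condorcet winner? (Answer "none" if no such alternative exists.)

Head-to-head results (11 voters):
B vs C: C, 10–1.
B vs D: B wins 6–5.
B vs E: B wins 6–5.
C vs D: D, 6–5.
C vs E: E wins 6–5.
D vs E: 5+5 = 10 for D, 1 for E — D by 10–1.
No alternative is unbeaten: B loses to C; C loses to D; D loses to B; E loses to B. In particular B > D > C > B is a majority cycle — no Condorcet winner exists.

none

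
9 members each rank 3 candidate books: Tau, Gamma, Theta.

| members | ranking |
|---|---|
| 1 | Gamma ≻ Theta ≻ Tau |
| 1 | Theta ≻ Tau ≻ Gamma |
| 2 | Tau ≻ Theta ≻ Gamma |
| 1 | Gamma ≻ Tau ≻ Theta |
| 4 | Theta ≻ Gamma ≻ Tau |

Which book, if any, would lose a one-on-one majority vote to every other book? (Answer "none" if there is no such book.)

Tau

Pairwise majorities:
Tau vs Gamma: Tau is ranked higher on 1+2 = 3 ballots, Gamma on 6. Gamma wins 6–3.
Tau–Theta: Theta 6–3.
Gamma vs Theta: Theta, 7–2.
Only Tau has no wins; Tau is the Condorcet loser.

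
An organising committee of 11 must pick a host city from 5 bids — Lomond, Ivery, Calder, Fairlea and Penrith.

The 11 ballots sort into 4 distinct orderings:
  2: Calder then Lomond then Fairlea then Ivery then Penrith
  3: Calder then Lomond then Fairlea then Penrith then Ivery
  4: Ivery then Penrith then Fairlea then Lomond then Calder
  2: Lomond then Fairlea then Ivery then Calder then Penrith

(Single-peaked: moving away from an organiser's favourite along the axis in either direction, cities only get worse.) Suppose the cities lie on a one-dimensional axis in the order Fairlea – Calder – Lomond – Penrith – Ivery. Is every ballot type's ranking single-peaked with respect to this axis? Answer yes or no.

no

Axis positions: Fairlea=1, Calder=2, Lomond=3, Penrith=4, Ivery=5.
Ballot type 1: ranking walks positions 2-3-1-5-4; Ivery is ranked above Penrith even though Penrith lies between Ivery and the peak Calder on the axis — preferences dip and rise again. Not single-peaked.
Ballot type 2 (peak Calder at position 2): ranking walks positions 2-3-1-4-5, expanding outward from the peak — single-peaked.
Ballot type 3: ranking walks positions 5-4-1-3-2; Fairlea is ranked above Lomond even though Lomond lies between Fairlea and the peak Ivery on the axis — preferences dip and rise again. Not single-peaked.
Ballot type 4: ranking walks positions 3-1-5-2-4; Fairlea is ranked above Calder even though Calder lies between Fairlea and the peak Lomond on the axis — preferences dip and rise again. Not single-peaked.
Ballot type 1 violates single-peakedness, so the profile is not single-peaked on this axis.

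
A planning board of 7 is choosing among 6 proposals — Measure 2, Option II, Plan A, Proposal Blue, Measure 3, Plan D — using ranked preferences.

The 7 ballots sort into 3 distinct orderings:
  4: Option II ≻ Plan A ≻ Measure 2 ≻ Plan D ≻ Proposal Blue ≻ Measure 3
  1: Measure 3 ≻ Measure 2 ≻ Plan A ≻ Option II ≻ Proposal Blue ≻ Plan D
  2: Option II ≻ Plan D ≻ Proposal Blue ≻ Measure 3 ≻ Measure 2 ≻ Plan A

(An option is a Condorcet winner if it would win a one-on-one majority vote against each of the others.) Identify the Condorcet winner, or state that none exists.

Option II

Check each pair by majority over 7 ballots:
Measure 2 vs Option II: 1 to 6, Option II.
Measure 2 vs Plan A: Measure 2 is ranked higher on 1+2 = 3 ballots, Plan A on 4. Plan A wins 4–3.
Measure 2 vs Proposal Blue: Measure 2 is ranked higher on 4+1 = 5 ballots, Proposal Blue on 2. Measure 2 wins 5–2.
Measure 2 vs Measure 3: 4 for Measure 2, 3 for Measure 3 — Measure 2 by 4–3.
Measure 2 vs Plan D: Measure 2 is ranked higher on 4+1 = 5 ballots, Plan D on 2. Measure 2 wins 5–2.
Option II vs Plan A: 6 to 1, Option II.
Option II vs Proposal Blue: Option II preferred on 4+1+2 = 7 ballots; Option II wins 7–0.
Option II vs Measure 3: 6 to 1, Option II.
Option II vs Plan D: Option II preferred on 4+1+2 = 7 ballots; Option II wins 7–0.
Plan A vs Proposal Blue: Plan A is ranked higher on 4+1 = 5 ballots, Proposal Blue on 2. Plan A wins 5–2.
Plan A vs Measure 3: 4 for Plan A, 3 for Measure 3 — Plan A by 4–3.
Plan A vs Plan D: 4+1 = 5 for Plan A, 2 for Plan D — Plan A by 5–2.
Proposal Blue vs Measure 3: 4+2 = 6 for Proposal Blue, 1 for Measure 3 — Proposal Blue by 6–1.
Proposal Blue vs Plan D: 1 for Proposal Blue, 6 for Plan D — Plan D by 6–1.
Measure 3 vs Plan D: 1 to 6, Plan D.
Option II beats each of Measure 2, Plan A, Proposal Blue, Measure 3, Plan D — Option II is the Condorcet winner.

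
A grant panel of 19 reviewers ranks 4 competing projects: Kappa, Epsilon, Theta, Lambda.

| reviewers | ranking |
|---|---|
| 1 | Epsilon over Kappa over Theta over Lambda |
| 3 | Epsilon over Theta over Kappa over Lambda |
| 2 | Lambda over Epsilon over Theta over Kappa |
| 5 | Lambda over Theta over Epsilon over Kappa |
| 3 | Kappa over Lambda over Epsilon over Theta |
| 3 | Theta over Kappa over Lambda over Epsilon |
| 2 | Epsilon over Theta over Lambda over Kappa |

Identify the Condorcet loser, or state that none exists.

Head-to-head results (19 reviewers):
Kappa vs Epsilon: Epsilon wins 13–6.
Kappa vs Theta: Theta, 15–4.
Kappa–Lambda: Kappa 10–9.
Epsilon–Theta: Epsilon 11–8.
Epsilon–Lambda: Lambda 13–6.
Theta vs Lambda: Lambda, 10–9.
Each project has at least one pairwise win (Kappa beats Lambda; Epsilon beats Kappa; Theta beats Kappa; Lambda beats Epsilon) — no Condorcet loser.

none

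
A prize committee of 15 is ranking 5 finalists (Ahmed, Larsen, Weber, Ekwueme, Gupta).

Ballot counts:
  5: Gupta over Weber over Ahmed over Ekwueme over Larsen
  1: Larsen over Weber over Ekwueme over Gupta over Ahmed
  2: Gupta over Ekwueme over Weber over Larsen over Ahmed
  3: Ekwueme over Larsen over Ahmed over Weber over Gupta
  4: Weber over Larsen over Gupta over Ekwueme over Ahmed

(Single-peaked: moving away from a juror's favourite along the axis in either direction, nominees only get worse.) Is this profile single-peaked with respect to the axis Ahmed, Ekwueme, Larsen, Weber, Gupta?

no

Axis positions: Ahmed=1, Ekwueme=2, Larsen=3, Weber=4, Gupta=5.
Cluster 1: ranking walks positions 5-4-1-2-3; Ahmed is ranked above Larsen even though Larsen lies between Ahmed and the peak Gupta on the axis — preferences dip and rise again. Not single-peaked.
Cluster 2 (peak Larsen at position 3): ranking walks positions 3-4-2-5-1, expanding outward from the peak — single-peaked.
Cluster 3: ranking walks positions 5-2-4-3-1; Ekwueme is ranked above Weber even though Weber lies between Ekwueme and the peak Gupta on the axis — preferences dip and rise again. Not single-peaked.
Cluster 4 (peak Ekwueme at position 2): ranking walks positions 2-3-1-4-5, expanding outward from the peak — single-peaked.
Cluster 5 (peak Weber at position 4): ranking walks positions 4-3-5-2-1, expanding outward from the peak — single-peaked.
Cluster 1 violates single-peakedness, so the profile is not single-peaked on this axis.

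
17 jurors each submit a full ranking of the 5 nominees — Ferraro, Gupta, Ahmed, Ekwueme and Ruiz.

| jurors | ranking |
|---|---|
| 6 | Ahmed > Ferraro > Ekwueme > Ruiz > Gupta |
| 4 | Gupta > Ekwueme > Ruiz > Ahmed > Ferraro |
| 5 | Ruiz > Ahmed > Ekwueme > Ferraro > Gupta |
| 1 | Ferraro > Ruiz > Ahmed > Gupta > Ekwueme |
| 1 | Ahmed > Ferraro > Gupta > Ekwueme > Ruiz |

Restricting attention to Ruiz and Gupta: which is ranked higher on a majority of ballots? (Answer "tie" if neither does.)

Ruiz

Ballots ranking Ruiz above Gupta: 6 + 5 + 1 = 12.
Ballots ranking Gupta above Ruiz: 17 − 12 = 5.
Ruiz wins the head-to-head 12–5.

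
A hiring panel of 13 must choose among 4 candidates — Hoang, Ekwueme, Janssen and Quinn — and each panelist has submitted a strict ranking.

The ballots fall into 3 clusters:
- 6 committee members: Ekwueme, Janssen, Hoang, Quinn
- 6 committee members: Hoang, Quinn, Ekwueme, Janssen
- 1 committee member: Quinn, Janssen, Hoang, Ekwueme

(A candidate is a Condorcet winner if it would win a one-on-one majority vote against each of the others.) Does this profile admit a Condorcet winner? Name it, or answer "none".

none

Head-to-head results (13 committee members):
Hoang–Ekwueme: Hoang 7–6.
Hoang vs Janssen: Hoang is ranked higher on 6 ballots, Janssen on 7. Janssen wins 7–6.
Hoang vs Quinn: Hoang is ranked higher on 6+6 = 12 ballots, Quinn on 1. Hoang wins 12–1.
Ekwueme vs Janssen: Ekwueme, 12–1.
Ekwueme vs Quinn: Quinn, 7–6.
Janssen vs Quinn: Janssen preferred on 6 ballots; Quinn wins 7–6.
Every candidate loses at least once (Hoang loses to Janssen; Ekwueme loses to Hoang; Janssen loses to Ekwueme; Quinn loses to Hoang). The majority relation contains the cycle Hoang → Ekwueme → Janssen → Hoang, so there is no Condorcet winner.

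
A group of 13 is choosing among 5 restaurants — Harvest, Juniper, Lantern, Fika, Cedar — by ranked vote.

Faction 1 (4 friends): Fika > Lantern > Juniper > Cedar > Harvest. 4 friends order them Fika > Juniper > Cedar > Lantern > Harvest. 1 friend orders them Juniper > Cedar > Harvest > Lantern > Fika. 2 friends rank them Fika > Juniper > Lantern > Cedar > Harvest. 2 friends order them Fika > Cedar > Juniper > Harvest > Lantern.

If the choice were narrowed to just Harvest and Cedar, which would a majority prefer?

Cedar

No ballot ranks Harvest above Cedar: 0.
Ballots ranking Cedar above Harvest: 13 − 0 = 13.
Cedar wins the head-to-head 13–0.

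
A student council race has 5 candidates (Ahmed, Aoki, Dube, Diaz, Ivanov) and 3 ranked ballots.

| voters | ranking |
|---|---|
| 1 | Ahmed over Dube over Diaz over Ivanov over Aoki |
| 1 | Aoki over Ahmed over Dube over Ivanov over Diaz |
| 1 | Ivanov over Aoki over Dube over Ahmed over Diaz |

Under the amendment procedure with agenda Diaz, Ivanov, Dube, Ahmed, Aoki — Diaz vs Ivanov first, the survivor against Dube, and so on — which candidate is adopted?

Aoki

Round 1: Diaz vs Ivanov — 1–2, Ivanov advances.
Round 2: Ivanov vs Dube — 1–2, Dube advances.
Round 3: Dube vs Ahmed — 1–2, Ahmed advances.
Round 4: Ahmed vs Aoki — 1–2, Aoki advances.
Aoki survives the agenda.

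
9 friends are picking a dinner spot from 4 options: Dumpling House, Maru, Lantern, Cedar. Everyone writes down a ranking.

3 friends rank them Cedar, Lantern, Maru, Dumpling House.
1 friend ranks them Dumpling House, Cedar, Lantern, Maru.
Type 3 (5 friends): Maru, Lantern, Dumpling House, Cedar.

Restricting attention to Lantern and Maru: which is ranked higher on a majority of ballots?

Ballots ranking Lantern above Maru: 3 + 1 = 4.
Ballots ranking Maru above Lantern: 9 − 4 = 5.
Maru wins the head-to-head 5–4.

Maru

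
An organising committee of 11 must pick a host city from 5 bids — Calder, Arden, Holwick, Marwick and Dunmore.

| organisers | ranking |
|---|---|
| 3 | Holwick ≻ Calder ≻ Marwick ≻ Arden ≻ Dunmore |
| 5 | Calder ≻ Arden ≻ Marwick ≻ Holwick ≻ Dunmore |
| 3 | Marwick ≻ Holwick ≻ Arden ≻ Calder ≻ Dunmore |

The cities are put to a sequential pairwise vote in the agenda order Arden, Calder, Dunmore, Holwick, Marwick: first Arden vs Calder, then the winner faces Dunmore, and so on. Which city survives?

Marwick

Round 1: Arden vs Calder — 3–8, Calder advances.
Round 2: Calder vs Dunmore — 11–0, Calder advances.
Round 3: Calder vs Holwick — 5–6, Holwick advances.
Round 4: Holwick vs Marwick — 3–8, Marwick advances.
The agenda winner is Marwick.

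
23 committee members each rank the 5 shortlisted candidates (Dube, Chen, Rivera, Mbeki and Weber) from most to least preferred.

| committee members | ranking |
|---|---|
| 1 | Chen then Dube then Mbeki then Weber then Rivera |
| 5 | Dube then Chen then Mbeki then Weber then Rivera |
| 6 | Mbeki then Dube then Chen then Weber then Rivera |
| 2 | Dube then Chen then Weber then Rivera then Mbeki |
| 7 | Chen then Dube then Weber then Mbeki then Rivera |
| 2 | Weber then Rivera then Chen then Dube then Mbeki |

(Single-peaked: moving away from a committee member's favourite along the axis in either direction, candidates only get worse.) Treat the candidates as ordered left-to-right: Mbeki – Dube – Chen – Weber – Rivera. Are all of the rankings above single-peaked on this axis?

Axis positions: Mbeki=1, Dube=2, Chen=3, Weber=4, Rivera=5.
Type 1 (peak Chen at position 3): ranking walks positions 3-2-1-4-5, expanding outward from the peak — single-peaked.
Type 2 (peak Dube at position 2): ranking walks positions 2-3-1-4-5, expanding outward from the peak — single-peaked.
Type 3 (peak Mbeki at position 1): ranking walks positions 1-2-3-4-5, expanding outward from the peak — single-peaked.
Type 4 (peak Dube at position 2): ranking walks positions 2-3-4-5-1, expanding outward from the peak — single-peaked.
Type 5 (peak Chen at position 3): ranking walks positions 3-2-4-1-5, expanding outward from the peak — single-peaked.
Type 6 (peak Weber at position 4): ranking walks positions 4-5-3-2-1, expanding outward from the peak — single-peaked.
Every ranking is single-peaked on this axis.

yes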